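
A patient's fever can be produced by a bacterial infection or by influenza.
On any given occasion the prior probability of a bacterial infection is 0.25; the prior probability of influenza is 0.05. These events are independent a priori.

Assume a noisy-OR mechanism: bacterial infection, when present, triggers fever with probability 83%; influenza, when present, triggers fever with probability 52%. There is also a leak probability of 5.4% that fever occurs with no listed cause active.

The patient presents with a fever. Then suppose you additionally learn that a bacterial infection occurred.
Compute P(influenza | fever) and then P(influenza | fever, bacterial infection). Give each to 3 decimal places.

Under noisy-OR, P(fever | causes) = 1 − (1−0.054)·∏(1−qᵢ) over the active causes.
P(fever) = 0.054·0.75·0.95 + 0.54592·0.75·0.05 + 0.83918·0.25·0.95 + 0.922806·0.25·0.05 = 0.038475 + 0.020472 + 0.199305 + 0.011535 = 0.269787
Restricting to configurations with influenza present: 0.020472 + 0.011535 = 0.032007.
Hence the posterior is 0.032007/0.269787 ≈ 0.119.

With the extra evidence:
P(fever | bacterial infection) = 0.83918·0.95 + 0.922806·0.05 = 0.797221 + 0.046140 = 0.843361
The influenza-present share is 0.922806·0.05 = 0.046140.
Hence the posterior is 0.046140/0.843361 ≈ 0.055.
The drop from 0.119 to 0.055 is the explaining-away (discounting) effect.

P(influenza | fever) ≈ 0.119; P(influenza | fever, bacterial infection) ≈ 0.055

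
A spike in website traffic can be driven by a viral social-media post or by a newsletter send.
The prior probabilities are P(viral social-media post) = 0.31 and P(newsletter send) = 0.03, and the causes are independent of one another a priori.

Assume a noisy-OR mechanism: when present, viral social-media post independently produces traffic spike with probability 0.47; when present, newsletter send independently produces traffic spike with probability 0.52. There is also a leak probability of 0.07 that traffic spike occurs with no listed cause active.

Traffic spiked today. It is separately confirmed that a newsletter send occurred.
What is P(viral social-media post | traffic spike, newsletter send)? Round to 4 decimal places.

P(viral social-media post | traffic spike, newsletter send) ≈ 0.3825

Under noisy-OR, P(traffic spike | causes) = 1 − (1−0.07)·∏(1−qᵢ) over the active causes.
By total probability over both values of viral social-media post:
  P(traffic spike | newsletter send) = 0.5536*0.69 + 0.763408*0.31
        = 0.381984 + 0.236656 = 0.618640
The terms with viral social-media post present sum to 0.236656, so
  P(viral social-media post | traffic spike, newsletter send) = 0.236656 / 0.618640 ≈ 0.3825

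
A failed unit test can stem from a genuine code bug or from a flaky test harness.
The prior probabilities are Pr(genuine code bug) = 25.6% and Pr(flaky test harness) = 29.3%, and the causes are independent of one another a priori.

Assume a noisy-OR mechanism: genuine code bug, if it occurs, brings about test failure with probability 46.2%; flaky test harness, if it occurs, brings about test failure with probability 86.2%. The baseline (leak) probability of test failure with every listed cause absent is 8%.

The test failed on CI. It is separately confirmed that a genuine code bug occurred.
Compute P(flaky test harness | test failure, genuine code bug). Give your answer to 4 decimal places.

Under noisy-OR, P(test failure | causes) = 1 − (1−0.08)·∏(1−qᵢ) over the active causes.
Sum P(test failure|·) weighted by the priors over both values of flaky test harness:
  P(test failure | genuine code bug) = 0.50504×0.707 + 0.931696×0.293
        = 0.357063 + 0.272987 = 0.630050
Keeping only the flaky test harness-present terms gives 0.272987, so
  P(flaky test harness | test failure, genuine code bug) = 0.272987 / 0.630050 ≈ 0.4333

P(flaky test harness | test failure, genuine code bug) ≈ 0.4333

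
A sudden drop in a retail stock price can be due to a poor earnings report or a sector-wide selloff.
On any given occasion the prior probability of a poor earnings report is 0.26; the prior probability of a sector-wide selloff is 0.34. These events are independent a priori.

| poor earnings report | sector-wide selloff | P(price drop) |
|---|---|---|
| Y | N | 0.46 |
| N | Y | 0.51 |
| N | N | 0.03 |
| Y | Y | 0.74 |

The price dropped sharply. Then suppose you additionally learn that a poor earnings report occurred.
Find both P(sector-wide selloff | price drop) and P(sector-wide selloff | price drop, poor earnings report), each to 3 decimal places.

P(sector-wide selloff | price drop) ≈ 0.674; P(sector-wide selloff | price drop, poor earnings report) ≈ 0.453

Weight on sector-wide selloff=true, given the evidence: 0.128316 + 0.065416 = 0.193732
Denominator P(price drop): 0.03×0.74×0.66 + 0.51×0.74×0.34 + 0.46×0.26×0.66 + 0.74×0.26×0.34 = 0.287320
Posterior = 0.193732 / 0.287320 ≈ 0.674

Now condition on the additional information:
P(price drop | poor earnings report) = 0.46·0.66 + 0.74·0.34 = 0.303600 + 0.251600 = 0.555200
Of this, 0.251600 comes from 0.74·0.34 (the sector-wide selloff=true cases).
P(sector-wide selloff | price drop, poor earnings report) = 0.251600 / 0.555200 ≈ 0.453
Conditioning on poor earnings report lowers the posterior on sector-wide selloff: the classic explaining-away effect in a common-effect structure.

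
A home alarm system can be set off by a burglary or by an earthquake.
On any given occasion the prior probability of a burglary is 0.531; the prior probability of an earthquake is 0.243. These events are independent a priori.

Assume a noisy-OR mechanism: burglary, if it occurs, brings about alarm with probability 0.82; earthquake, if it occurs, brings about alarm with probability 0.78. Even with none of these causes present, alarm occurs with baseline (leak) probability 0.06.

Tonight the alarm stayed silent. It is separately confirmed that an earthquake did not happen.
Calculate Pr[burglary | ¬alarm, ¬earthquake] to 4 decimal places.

Pr[burglary | ¬alarm, ¬earthquake] ≈ 0.1693

Under noisy-OR, P(alarm | causes) = 1 − (1−0.06)·∏(1−qᵢ) over the active causes.
Numerator (weight on configurations with burglary): 0.1692*0.531 = 0.089845
Normalizer over all consistent configurations: 0.94*0.469 + 0.1692*0.531 = 0.530705
Posterior = 0.089845 / 0.530705 ≈ 0.1693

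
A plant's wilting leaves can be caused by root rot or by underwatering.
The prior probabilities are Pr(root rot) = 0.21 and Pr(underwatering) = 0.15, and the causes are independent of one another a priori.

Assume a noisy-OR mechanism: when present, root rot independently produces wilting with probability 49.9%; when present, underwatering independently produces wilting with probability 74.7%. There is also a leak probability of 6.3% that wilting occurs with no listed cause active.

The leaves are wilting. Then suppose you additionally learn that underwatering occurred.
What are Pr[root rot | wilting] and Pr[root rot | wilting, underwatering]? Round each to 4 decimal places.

Under noisy-OR, P(wilting | causes) = 1 − (1−0.063)·∏(1−qᵢ) over the active causes.
For the numerator, keep only root rot=true terms: 0.094705 + 0.027759 = 0.122464
Normalizer over all consistent configurations: 0.063·0.79·0.85 + 0.762939·0.79·0.15 + 0.530563·0.21·0.85 + 0.881232·0.21·0.15 = 0.255177
Posterior = 0.122464 / 0.255177 ≈ 0.4799

With the extra evidence:
Numerator (weight on configurations with root rot): 0.881232×0.21 = 0.185059
Denominator P(wilting | underwatering): 0.762939×0.79 + 0.881232×0.21 = 0.787781
Posterior = 0.185059 / 0.787781 ≈ 0.2349
Conditioning on underwatering lowers the posterior on root rot: the classic explaining-away effect in a common-effect structure.

Pr[root rot | wilting] ≈ 0.4799; Pr[root rot | wilting, underwatering] ≈ 0.2349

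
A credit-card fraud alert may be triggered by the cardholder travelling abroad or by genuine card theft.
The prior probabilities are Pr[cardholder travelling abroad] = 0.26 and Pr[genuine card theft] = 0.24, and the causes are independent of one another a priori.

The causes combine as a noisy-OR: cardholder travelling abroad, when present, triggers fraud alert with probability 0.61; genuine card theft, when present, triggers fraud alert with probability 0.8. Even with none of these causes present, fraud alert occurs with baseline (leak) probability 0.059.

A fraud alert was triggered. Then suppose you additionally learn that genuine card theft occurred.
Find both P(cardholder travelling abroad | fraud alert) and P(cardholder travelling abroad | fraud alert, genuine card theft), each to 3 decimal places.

P(cardholder travelling abroad | fraud alert) ≈ 0.508; P(cardholder travelling abroad | fraud alert, genuine card theft) ≈ 0.286

Under noisy-OR, P(fraud alert | causes) = 1 − (1−0.059)·∏(1−qᵢ) over the active causes.
Weight on cardholder travelling abroad=true, given the evidence: 0.125083 + 0.057820 = 0.182903
The normalizing constant is 0.059×0.74×0.76 + 0.8118×0.74×0.24 + 0.63301×0.26×0.76 + 0.926602×0.26×0.24 = 0.360261
P(cardholder travelling abroad | fraud alert) = 0.182903/0.360261 ≈ 0.508

Now also conditioning on genuine card theft=true:
Numerator (weight on configurations with cardholder travelling abroad): 0.926602*0.26 = 0.240917
Normalizer over all consistent configurations: 0.8118*0.74 + 0.926602*0.26 = 0.841649
P(cardholder travelling abroad | fraud alert, genuine card theft) = 0.240917/0.841649 ≈ 0.286
— genuine card theft explains away the evidence for cardholder travelling abroad.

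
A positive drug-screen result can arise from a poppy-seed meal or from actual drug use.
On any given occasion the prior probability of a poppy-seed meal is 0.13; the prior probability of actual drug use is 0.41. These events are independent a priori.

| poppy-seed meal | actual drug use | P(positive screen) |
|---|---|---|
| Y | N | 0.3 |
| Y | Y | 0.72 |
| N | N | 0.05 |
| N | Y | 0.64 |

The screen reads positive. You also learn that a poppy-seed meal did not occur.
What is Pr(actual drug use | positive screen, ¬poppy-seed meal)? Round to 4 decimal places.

P(positive screen | ¬poppy-seed meal) = 0.05·0.59 + 0.64·0.41 = 0.029500 + 0.262400 = 0.291900
Of this, 0.262400 comes from 0.64·0.41 (the actual drug use=true cases).
So P(actual drug use | positive screen, ¬poppy-seed meal) = 0.262400/0.291900 ≈ 0.8989.

Pr(actual drug use | positive screen, ¬poppy-seed meal) ≈ 0.8989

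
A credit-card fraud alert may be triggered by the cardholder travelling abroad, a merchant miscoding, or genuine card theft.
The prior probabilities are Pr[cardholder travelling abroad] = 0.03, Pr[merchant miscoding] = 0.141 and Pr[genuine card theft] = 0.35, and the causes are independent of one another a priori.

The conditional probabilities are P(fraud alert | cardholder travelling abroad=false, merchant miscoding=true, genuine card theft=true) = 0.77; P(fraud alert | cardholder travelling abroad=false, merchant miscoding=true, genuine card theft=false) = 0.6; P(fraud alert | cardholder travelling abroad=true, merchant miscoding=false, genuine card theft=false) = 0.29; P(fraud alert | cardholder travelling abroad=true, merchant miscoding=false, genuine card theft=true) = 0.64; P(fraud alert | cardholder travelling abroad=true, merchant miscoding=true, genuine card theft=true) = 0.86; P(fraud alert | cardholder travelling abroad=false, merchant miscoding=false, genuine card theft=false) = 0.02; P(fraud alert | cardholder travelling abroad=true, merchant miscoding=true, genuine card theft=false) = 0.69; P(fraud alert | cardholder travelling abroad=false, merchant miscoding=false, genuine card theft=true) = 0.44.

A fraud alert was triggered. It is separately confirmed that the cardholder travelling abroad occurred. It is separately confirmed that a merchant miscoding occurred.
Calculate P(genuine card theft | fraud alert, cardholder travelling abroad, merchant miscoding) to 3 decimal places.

P(genuine card theft | fraud alert, cardholder travelling abroad, merchant miscoding) ≈ 0.402

P(fraud alert | cardholder travelling abroad, merchant miscoding) = 0.69×0.65 + 0.86×0.35 = 0.448500 + 0.301000 = 0.749500
The genuine card theft-present share is 0.86×0.35 = 0.301000.
So P(genuine card theft | fraud alert, cardholder travelling abroad, merchant miscoding) = 0.301000/0.749500 ≈ 0.402.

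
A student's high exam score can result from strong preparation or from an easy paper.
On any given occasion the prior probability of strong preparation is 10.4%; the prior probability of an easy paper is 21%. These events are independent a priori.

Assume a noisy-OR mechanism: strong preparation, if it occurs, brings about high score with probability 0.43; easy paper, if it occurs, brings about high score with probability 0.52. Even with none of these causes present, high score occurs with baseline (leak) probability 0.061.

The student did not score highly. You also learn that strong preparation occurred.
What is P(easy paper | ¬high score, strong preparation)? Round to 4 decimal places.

P(easy paper | ¬high score, strong preparation) ≈ 0.1132

Under noisy-OR, P(high score | causes) = 1 − (1−0.061)·∏(1−qᵢ) over the active causes.
Sum P(¬high score|·) weighted by the priors over both values of easy paper:
  P(¬high score | strong preparation) = 0.53523·0.79 + 0.25691·0.21
        = 0.422832 + 0.053951 = 0.476783
Keeping only the easy paper-present terms gives 0.053951, so
  P(easy paper | ¬high score, strong preparation) = 0.053951 / 0.476783 ≈ 0.1132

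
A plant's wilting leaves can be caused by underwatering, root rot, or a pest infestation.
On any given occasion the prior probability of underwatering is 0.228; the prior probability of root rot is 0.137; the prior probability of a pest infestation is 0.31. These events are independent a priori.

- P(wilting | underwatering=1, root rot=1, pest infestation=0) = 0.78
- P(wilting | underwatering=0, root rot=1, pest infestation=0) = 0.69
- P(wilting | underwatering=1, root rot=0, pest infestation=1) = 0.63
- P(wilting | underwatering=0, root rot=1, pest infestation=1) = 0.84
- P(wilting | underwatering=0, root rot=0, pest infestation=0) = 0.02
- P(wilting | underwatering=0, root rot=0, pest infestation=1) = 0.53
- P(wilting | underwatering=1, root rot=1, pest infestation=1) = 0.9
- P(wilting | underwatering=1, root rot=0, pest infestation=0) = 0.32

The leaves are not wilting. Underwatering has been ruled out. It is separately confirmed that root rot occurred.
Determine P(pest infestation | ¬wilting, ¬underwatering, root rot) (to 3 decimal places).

Enumerate both values of pest infestation and weight by the priors:
  P(¬wilting | ¬underwatering, root rot) = 0.31×0.69 + 0.16×0.31
        = 0.213900 + 0.049600 = 0.263500
Configurations with pest infestation contribute 0.049600, so
  P(pest infestation | ¬wilting, ¬underwatering, root rot) = 0.049600 / 0.263500 ≈ 0.188

P(pest infestation | ¬wilting, ¬underwatering, root rot) ≈ 0.188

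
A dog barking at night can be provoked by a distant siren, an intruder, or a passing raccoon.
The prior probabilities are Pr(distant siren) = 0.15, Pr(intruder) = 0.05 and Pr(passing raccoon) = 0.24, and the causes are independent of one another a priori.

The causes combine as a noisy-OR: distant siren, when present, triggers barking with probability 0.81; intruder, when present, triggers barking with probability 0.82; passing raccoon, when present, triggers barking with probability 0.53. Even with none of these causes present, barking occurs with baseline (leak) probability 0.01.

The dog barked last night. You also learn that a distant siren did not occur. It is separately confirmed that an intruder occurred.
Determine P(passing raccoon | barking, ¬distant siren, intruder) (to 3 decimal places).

P(passing raccoon | barking, ¬distant siren, intruder) ≈ 0.260

Under noisy-OR, P(barking | causes) = 1 − (1−0.01)·∏(1−qᵢ) over the active causes.
P(barking | ¬distant siren, intruder) = 0.8218·0.76 + 0.916246·0.24 = 0.624568 + 0.219899 = 0.844467
The passing raccoon-present share is 0.916246·0.24 = 0.219899.
Hence the posterior is 0.219899/0.844467 ≈ 0.260.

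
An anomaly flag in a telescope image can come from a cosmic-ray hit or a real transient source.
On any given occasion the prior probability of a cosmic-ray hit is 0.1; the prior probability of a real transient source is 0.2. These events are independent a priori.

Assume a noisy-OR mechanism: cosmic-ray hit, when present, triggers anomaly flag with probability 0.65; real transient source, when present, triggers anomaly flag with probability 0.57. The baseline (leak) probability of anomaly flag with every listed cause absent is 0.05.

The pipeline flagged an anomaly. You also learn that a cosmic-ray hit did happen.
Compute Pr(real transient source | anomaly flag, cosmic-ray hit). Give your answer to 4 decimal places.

Pr(real transient source | anomaly flag, cosmic-ray hit) ≈ 0.2430

Under noisy-OR, P(anomaly flag | causes) = 1 − (1−0.05)·∏(1−qᵢ) over the active causes.
For the numerator, keep only real transient source=true terms: 0.857025*0.2 = 0.171405
The normalizing constant is 0.6675*0.8 + 0.857025*0.2 = 0.705405
Posterior = 0.171405 / 0.705405 ≈ 0.2430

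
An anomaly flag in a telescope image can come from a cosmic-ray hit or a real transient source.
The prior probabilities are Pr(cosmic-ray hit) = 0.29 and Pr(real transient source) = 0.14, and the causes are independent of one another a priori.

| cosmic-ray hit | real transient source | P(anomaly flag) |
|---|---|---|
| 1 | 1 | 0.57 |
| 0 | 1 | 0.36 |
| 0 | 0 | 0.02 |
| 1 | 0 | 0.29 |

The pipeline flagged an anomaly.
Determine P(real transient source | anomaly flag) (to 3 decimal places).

By total probability over the 4 (cosmic-ray hit, real transient source) configurations:
  P(anomaly flag) = 0.02×0.71×0.86 + 0.36×0.71×0.14 + 0.29×0.29×0.86 + 0.57×0.29×0.14
        = 0.012212 + 0.035784 + 0.072326 + 0.023142 = 0.143464
Configurations with real transient source contribute 0.058926, so
  P(real transient source | anomaly flag) = 0.058926 / 0.143464 ≈ 0.411

P(real transient source | anomaly flag) ≈ 0.411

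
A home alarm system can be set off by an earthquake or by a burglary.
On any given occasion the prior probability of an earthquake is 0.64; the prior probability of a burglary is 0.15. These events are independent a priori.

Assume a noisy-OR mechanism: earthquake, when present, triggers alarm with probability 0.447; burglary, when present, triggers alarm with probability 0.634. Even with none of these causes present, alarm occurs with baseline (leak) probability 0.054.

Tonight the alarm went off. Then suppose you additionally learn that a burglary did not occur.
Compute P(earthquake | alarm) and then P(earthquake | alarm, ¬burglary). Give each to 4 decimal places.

Under noisy-OR, P(alarm | causes) = 1 − (1−0.054)·∏(1−qᵢ) over the active causes.
P(alarm) = 0.054·0.36·0.85 + 0.653764·0.36·0.15 + 0.476862·0.64·0.85 + 0.808531·0.64·0.15 = 0.016524 + 0.035303 + 0.259413 + 0.077619 = 0.388859
Restricting to configurations with earthquake present: 0.259413 + 0.077619 = 0.337032.
P(earthquake | alarm) = 0.337032 / 0.388859 ≈ 0.8667

Now condition on the additional information:
For the numerator, keep only earthquake=true terms: 0.476862×0.64 = 0.305192
Normalizer over all consistent configurations: 0.054×0.36 + 0.476862×0.64 = 0.324632
Posterior = 0.305192 / 0.324632 ≈ 0.9401
Ruling out burglary raises the posterior on earthquake — the flip side of explaining away.

P(earthquake | alarm) ≈ 0.8667; P(earthquake | alarm, ¬burglary) ≈ 0.9401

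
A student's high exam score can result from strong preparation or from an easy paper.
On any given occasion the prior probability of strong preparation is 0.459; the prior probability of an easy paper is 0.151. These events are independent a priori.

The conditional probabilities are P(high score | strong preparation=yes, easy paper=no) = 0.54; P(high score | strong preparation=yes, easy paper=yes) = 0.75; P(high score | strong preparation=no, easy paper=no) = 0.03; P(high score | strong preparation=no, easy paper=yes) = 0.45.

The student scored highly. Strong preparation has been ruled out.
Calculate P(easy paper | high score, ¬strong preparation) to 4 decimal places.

Sum P(high score|·) weighted by the priors over both values of easy paper:
  P(high score | ¬strong preparation) = 0.03*0.849 + 0.45*0.151
        = 0.025470 + 0.067950 = 0.093420
The terms with easy paper present sum to 0.067950, so
  P(easy paper | high score, ¬strong preparation) = 0.067950 / 0.093420 ≈ 0.7274

P(easy paper | high score, ¬strong preparation) ≈ 0.7274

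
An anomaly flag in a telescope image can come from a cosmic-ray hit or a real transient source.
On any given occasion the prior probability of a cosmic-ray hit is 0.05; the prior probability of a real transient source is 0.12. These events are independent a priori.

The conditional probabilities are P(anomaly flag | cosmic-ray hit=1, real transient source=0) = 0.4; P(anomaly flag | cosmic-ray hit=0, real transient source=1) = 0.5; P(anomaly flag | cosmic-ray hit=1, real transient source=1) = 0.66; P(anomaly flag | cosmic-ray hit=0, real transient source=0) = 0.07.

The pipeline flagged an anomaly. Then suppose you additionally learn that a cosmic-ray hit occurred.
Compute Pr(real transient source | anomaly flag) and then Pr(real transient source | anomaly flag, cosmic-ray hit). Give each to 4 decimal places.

Pr(real transient source | anomaly flag) ≈ 0.4447; Pr(real transient source | anomaly flag, cosmic-ray hit) ≈ 0.1837

Sum P(anomaly flag|·) weighted by the priors over the 4 (cosmic-ray hit, real transient source) configurations:
  P(anomaly flag) = 0.07×0.95×0.88 + 0.5×0.95×0.12 + 0.4×0.05×0.88 + 0.66×0.05×0.12
        = 0.058520 + 0.057000 + 0.017600 + 0.003960 = 0.137080
Keeping only the real transient source-present terms gives 0.060960, so
  P(real transient source | anomaly flag) = 0.060960 / 0.137080 ≈ 0.4447

Now condition on the additional information:
Enumerate both values of real transient source and weight by the priors:
  P(anomaly flag | cosmic-ray hit) = 0.4*0.88 + 0.66*0.12
        = 0.352000 + 0.079200 = 0.431200
Configurations with real transient source contribute 0.079200, so
  P(real transient source | anomaly flag, cosmic-ray hit) = 0.079200 / 0.431200 ≈ 0.1837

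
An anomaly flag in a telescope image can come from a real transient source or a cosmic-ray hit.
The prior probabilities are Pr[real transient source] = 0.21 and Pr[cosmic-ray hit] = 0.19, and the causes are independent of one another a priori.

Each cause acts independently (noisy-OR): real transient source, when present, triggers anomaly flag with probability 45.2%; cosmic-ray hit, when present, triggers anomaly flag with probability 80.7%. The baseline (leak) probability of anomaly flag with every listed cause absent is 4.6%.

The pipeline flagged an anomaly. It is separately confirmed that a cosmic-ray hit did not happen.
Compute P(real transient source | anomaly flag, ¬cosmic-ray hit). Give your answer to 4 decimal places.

P(real transient source | anomaly flag, ¬cosmic-ray hit) ≈ 0.7339

Under noisy-OR, P(anomaly flag | causes) = 1 − (1−0.046)·∏(1−qᵢ) over the active causes.
P(anomaly flag | ¬cosmic-ray hit) = 0.046*0.79 + 0.477208*0.21 = 0.036340 + 0.100214 = 0.136554
Restricting to configurations with real transient source present: 0.477208*0.21 = 0.100214.
P(real transient source | anomaly flag, ¬cosmic-ray hit) = 0.100214 / 0.136554 ≈ 0.7339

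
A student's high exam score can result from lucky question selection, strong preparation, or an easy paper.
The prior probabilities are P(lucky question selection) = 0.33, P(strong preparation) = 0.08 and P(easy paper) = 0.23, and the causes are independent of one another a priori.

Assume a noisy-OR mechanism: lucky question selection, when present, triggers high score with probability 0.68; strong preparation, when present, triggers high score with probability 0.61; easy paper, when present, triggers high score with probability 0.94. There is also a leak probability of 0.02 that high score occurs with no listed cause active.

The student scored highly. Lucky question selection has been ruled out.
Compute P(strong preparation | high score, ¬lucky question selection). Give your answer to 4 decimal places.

P(strong preparation | high score, ¬lucky question selection) ≈ 0.2080

Under noisy-OR, P(high score | causes) = 1 − (1−0.02)·∏(1−qᵢ) over the active causes.
P(high score | ¬lucky question selection) = 0.02×0.92×0.77 + 0.9412×0.92×0.23 + 0.6178×0.08×0.77 + 0.977068×0.08×0.23 = 0.014168 + 0.199158 + 0.038056 + 0.017978 = 0.269360
Restricting to configurations with strong preparation present: 0.038056 + 0.017978 = 0.056034.
P(strong preparation | high score, ¬lucky question selection) = 0.056034 / 0.269360 ≈ 0.2080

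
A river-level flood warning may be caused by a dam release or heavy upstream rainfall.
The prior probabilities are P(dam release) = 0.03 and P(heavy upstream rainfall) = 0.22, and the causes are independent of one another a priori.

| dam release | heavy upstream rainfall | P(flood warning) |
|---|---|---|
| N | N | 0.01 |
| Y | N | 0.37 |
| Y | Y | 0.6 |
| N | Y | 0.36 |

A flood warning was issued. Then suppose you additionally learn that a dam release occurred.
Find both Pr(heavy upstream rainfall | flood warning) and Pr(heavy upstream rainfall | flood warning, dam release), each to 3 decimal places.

Weight on heavy upstream rainfall=true, given the evidence: 0.076824 + 0.003960 = 0.080784
Normalizer over all consistent configurations: 0.01*0.97*0.78 + 0.36*0.97*0.22 + 0.37*0.03*0.78 + 0.6*0.03*0.22 = 0.097008
P(heavy upstream rainfall | flood warning) = 0.080784/0.097008 ≈ 0.833

Now also conditioning on dam release=true:
P(flood warning | dam release) = 0.37×0.78 + 0.6×0.22 = 0.288600 + 0.132000 = 0.420600
Restricting to configurations with heavy upstream rainfall present: 0.6×0.22 = 0.132000.
So P(heavy upstream rainfall | flood warning, dam release) = 0.132000/0.420600 ≈ 0.314.

Pr(heavy upstream rainfall | flood warning) ≈ 0.833; Pr(heavy upstream rainfall | flood warning, dam release) ≈ 0.314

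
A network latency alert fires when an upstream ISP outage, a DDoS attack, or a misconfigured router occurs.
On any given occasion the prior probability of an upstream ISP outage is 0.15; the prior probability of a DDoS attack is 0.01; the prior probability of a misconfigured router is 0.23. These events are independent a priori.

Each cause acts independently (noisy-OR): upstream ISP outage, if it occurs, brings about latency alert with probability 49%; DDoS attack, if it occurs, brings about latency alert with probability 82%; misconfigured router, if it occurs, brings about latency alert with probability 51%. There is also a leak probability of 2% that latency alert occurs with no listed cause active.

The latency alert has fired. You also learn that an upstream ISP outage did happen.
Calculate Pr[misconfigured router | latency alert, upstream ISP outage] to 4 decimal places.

Under noisy-OR, P(latency alert | causes) = 1 − (1−0.02)·∏(1−qᵢ) over the active causes.
P(latency alert | upstream ISP outage) = 0.5002·0.99·0.77 + 0.755098·0.99·0.23 + 0.910036·0.01·0.77 + 0.955918·0.01·0.23 = 0.381302 + 0.171936 + 0.007007 + 0.002199 = 0.562444
Restricting to configurations with misconfigured router present: 0.171936 + 0.002199 = 0.174135.
Hence the posterior is 0.174135/0.562444 ≈ 0.3096.

Pr[misconfigured router | latency alert, upstream ISP outage] ≈ 0.3096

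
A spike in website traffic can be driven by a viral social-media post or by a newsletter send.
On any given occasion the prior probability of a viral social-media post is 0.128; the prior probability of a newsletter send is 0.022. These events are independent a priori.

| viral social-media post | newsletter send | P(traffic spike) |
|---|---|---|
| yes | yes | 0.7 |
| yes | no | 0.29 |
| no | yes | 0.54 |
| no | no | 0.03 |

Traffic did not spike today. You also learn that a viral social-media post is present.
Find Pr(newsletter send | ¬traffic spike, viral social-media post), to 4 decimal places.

P(¬traffic spike | viral social-media post) = 0.71×0.978 + 0.3×0.022 = 0.694380 + 0.006600 = 0.700980
Restricting to configurations with newsletter send present: 0.3×0.022 = 0.006600.
P(newsletter send | ¬traffic spike, viral social-media post) = 0.006600 / 0.700980 ≈ 0.0094

Pr(newsletter send | ¬traffic spike, viral social-media post) ≈ 0.0094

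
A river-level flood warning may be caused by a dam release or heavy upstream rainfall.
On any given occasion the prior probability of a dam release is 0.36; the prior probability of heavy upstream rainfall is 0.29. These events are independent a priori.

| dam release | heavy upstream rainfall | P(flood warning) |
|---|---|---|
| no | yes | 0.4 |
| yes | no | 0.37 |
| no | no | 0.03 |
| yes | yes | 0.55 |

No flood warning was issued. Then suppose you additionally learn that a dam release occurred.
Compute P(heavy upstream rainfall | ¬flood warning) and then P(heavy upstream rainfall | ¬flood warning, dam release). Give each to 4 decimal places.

P(heavy upstream rainfall | ¬flood warning) ≈ 0.2083; P(heavy upstream rainfall | ¬flood warning, dam release) ≈ 0.2259

P(¬flood warning) = 0.97*0.64*0.71 + 0.6*0.64*0.29 + 0.63*0.36*0.71 + 0.45*0.36*0.29 = 0.440768 + 0.111360 + 0.161028 + 0.046980 = 0.760136
The heavy upstream rainfall-present share is 0.111360 + 0.046980 = 0.158340.
So P(heavy upstream rainfall | ¬flood warning) = 0.158340/0.760136 ≈ 0.2083.

Now also conditioning on dam release=true:
Sum P(¬flood warning|·) weighted by the priors over both values of heavy upstream rainfall:
  P(¬flood warning | dam release) = 0.63·0.71 + 0.45·0.29
        = 0.447300 + 0.130500 = 0.577800
The terms with heavy upstream rainfall present sum to 0.130500, so
  P(heavy upstream rainfall | ¬flood warning, dam release) = 0.130500 / 0.577800 ≈ 0.2259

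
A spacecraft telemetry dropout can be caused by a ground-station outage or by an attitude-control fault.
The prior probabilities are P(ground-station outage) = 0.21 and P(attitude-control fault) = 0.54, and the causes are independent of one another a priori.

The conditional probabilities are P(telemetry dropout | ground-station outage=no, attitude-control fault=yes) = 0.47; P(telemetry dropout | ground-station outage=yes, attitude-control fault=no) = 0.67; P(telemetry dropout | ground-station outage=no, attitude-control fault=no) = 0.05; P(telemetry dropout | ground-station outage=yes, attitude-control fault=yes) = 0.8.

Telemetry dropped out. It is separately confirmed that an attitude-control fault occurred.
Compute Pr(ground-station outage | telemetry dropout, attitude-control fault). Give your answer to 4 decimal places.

By total probability over both values of ground-station outage:
  P(telemetry dropout | attitude-control fault) = 0.47×0.79 + 0.8×0.21
        = 0.371300 + 0.168000 = 0.539300
Keeping only the ground-station outage-present terms gives 0.168000, so
  P(ground-station outage | telemetry dropout, attitude-control fault) = 0.168000 / 0.539300 ≈ 0.3115

Pr(ground-station outage | telemetry dropout, attitude-control fault) ≈ 0.3115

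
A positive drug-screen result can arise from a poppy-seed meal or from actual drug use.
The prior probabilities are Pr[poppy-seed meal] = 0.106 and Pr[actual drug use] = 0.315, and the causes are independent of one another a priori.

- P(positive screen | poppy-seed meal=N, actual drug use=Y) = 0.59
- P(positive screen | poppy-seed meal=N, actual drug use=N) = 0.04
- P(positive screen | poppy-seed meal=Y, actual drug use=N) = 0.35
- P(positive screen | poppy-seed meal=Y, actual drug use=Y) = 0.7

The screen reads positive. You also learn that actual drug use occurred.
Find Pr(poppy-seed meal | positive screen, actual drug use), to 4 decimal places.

For the numerator, keep only poppy-seed meal=true terms: 0.7*0.106 = 0.074200
Denominator P(positive screen | actual drug use): 0.59*0.894 + 0.7*0.106 = 0.601660
P(poppy-seed meal | positive screen, actual drug use) = 0.074200/0.601660 ≈ 0.1233

Pr(poppy-seed meal | positive screen, actual drug use) ≈ 0.1233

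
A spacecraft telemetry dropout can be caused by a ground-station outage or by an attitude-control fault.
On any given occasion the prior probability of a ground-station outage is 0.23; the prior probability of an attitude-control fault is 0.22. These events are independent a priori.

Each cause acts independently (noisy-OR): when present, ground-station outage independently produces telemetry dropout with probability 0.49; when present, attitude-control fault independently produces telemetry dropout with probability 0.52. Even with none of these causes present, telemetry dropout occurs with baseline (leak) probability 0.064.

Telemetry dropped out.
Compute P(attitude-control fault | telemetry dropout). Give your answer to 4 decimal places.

Under noisy-OR, P(telemetry dropout | causes) = 1 − (1−0.064)·∏(1−qᵢ) over the active causes.
P(telemetry dropout) = 0.064×0.77×0.78 + 0.55072×0.77×0.22 + 0.52264×0.23×0.78 + 0.770867×0.23×0.22 = 0.038438 + 0.093292 + 0.093762 + 0.039006 = 0.264498
Of this, 0.132298 comes from 0.093292 + 0.039006 (the attitude-control fault=true cases).
Hence the posterior is 0.132298/0.264498 ≈ 0.5002.

P(attitude-control fault | telemetry dropout) ≈ 0.5002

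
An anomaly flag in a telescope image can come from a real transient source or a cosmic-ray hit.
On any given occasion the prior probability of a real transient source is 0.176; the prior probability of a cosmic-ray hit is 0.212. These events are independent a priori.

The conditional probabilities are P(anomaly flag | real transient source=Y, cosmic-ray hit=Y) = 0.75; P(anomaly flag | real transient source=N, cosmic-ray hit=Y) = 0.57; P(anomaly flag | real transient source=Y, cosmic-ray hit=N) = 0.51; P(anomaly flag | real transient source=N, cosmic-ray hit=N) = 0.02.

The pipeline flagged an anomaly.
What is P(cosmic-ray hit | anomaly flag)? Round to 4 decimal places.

Enumerate the 4 (real transient source, cosmic-ray hit) configurations and weight by the priors:
  P(anomaly flag) = 0.02×0.824×0.788 + 0.57×0.824×0.212 + 0.51×0.176×0.788 + 0.75×0.176×0.212
        = 0.012986 + 0.099572 + 0.070731 + 0.027984 = 0.211273
Keeping only the cosmic-ray hit-present terms gives 0.127556, so
  P(cosmic-ray hit | anomaly flag) = 0.127556 / 0.211273 ≈ 0.6037

P(cosmic-ray hit | anomaly flag) ≈ 0.6037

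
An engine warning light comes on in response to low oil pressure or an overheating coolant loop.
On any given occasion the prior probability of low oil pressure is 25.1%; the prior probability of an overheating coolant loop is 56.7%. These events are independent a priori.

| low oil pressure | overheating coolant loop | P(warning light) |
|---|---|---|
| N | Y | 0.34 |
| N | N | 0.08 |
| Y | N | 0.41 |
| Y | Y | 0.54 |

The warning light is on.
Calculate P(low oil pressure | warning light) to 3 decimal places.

Weight on low oil pressure=true, given the evidence: 0.044560 + 0.076851 = 0.121411
Denominator P(warning light): 0.08·0.749·0.433 + 0.34·0.749·0.567 + 0.41·0.251·0.433 + 0.54·0.251·0.567 = 0.291748
Posterior = 0.121411 / 0.291748 ≈ 0.416

P(low oil pressure | warning light) ≈ 0.416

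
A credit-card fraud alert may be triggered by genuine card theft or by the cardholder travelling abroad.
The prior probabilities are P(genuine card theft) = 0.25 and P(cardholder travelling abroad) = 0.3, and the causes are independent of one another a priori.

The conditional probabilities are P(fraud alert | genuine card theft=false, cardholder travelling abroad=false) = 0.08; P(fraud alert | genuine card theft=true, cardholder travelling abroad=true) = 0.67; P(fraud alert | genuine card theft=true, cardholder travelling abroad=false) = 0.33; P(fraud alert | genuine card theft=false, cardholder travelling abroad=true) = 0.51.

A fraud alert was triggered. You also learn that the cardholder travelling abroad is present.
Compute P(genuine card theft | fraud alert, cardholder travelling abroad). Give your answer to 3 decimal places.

P(genuine card theft | fraud alert, cardholder travelling abroad) ≈ 0.305

P(fraud alert | cardholder travelling abroad) = 0.51×0.75 + 0.67×0.25 = 0.382500 + 0.167500 = 0.550000
The genuine card theft-present share is 0.67×0.25 = 0.167500.
So P(genuine card theft | fraud alert, cardholder travelling abroad) = 0.167500/0.550000 ≈ 0.305.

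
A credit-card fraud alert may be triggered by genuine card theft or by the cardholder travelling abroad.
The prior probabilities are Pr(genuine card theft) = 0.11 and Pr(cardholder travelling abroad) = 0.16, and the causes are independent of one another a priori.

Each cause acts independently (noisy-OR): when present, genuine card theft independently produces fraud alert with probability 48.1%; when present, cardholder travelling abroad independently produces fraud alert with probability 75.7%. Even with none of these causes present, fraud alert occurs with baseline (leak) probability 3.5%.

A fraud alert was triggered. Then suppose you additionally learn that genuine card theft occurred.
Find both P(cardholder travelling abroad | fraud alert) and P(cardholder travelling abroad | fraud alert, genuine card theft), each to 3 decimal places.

P(cardholder travelling abroad | fraud alert) ≈ 0.633; P(cardholder travelling abroad | fraud alert, genuine card theft) ≈ 0.251

Under noisy-OR, P(fraud alert | causes) = 1 − (1−0.035)·∏(1−qᵢ) over the active causes.
Weight on cardholder travelling abroad=true, given the evidence: 0.109008 + 0.015458 = 0.124466
Denominator P(fraud alert): 0.035*0.89*0.84 + 0.765505*0.89*0.16 + 0.499165*0.11*0.84 + 0.878297*0.11*0.16 = 0.196755
Posterior = 0.124466 / 0.196755 ≈ 0.633

Now also conditioning on genuine card theft=true:
P(fraud alert | genuine card theft) = 0.499165×0.84 + 0.878297×0.16 = 0.419299 + 0.140528 = 0.559827
Of this, 0.140528 comes from 0.878297×0.16 (the cardholder travelling abroad=true cases).
Hence the posterior is 0.140528/0.559827 ≈ 0.251.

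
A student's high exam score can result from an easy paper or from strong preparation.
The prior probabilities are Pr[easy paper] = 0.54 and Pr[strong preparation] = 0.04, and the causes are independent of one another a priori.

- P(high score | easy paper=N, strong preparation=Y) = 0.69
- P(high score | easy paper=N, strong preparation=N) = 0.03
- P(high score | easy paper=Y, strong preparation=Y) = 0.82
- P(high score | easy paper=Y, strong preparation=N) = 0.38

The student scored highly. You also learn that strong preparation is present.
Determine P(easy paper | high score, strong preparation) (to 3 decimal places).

Enumerate both values of easy paper and weight by the priors:
  P(high score | strong preparation) = 0.69×0.46 + 0.82×0.54
        = 0.317400 + 0.442800 = 0.760200
Configurations with easy paper contribute 0.442800, so
  P(easy paper | high score, strong preparation) = 0.442800 / 0.760200 ≈ 0.582

P(easy paper | high score, strong preparation) ≈ 0.582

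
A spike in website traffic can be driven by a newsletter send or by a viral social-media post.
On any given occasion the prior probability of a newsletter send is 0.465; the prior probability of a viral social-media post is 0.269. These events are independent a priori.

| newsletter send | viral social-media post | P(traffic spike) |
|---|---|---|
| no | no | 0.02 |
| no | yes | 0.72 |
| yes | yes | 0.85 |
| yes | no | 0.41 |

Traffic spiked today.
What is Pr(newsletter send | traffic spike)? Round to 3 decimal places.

Pr(newsletter send | traffic spike) ≈ 0.688

P(traffic spike) = 0.02×0.535×0.731 + 0.72×0.535×0.269 + 0.41×0.465×0.731 + 0.85×0.465×0.269 = 0.007822 + 0.103619 + 0.139365 + 0.106322 = 0.357128
Restricting to configurations with newsletter send present: 0.139365 + 0.106322 = 0.245687.
Hence the posterior is 0.245687/0.357128 ≈ 0.688.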